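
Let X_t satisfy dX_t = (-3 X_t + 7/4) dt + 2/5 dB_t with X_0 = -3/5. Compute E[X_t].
E[X_t] = 7/12 - 71*exp(-3*t)/60

Taking expectations and using E[dB_t] = 0, the mean m(t) = E[X_t] satisfies the ODE m'(t) = a m(t) + b with m(0) = x_0. With a = -3, b = 7/4, x_0 = -3/5, the solution is
  m(t) = x_0 * exp(a t) + (b/a) * (exp(a t) - 1)
       = (-3/5) * exp((-3) t) + ((7/4)/(-3)) * (exp((-3) t) - 1)
       = 7/12 - 71*exp(-3*t)/60.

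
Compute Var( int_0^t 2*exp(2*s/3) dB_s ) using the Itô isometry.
Var = 3*exp(4*t/3) - 3

The Itô integral of a deterministic integrand f(s) has mean 0 because each increment f(s) * (B_{s+ds} - B_s) has mean 0. By the Itô isometry:
  Var( int_0^t f(s) dB_s ) = E[ (int_0^t f(s) dB_s)^2 ] = int_0^t f(s)^2 ds.
Here f(s) = 2*exp(2*s/3), so f(s)^2 = 4*exp(4*s/3). Integrate:
  int_0^t (4*exp(4*s/3)) ds = 3*exp(4*t/3) - 3.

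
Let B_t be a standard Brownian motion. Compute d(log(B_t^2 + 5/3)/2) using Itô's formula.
d(log(B_t^2 + 5/3)/2) = (3*(5 - 3*B_t^2)/(2*(3*B_t^2 + 5)^2)) dt + (3*B_t/(3*B_t^2 + 5)) dB_t

Itô's formula for f(B_t) gives d f(B_t) = f'(B_t) dB_t + (1/2) f''(B_t) dt. Compute derivatives of f(x) = log(x^2 + 5/3)/2:
  f'(x)  = 3*x/(3*x^2 + 5)
  f''(x) = 3*(5 - 3*x^2)/(3*x^2 + 5)^2
Substitute x = B_t and multiply the f'' term by 1/2:
  drift     = (1/2) * (3*(5 - 3*x^2)/(3*x^2 + 5)^2) evaluated at B_t = 3*(5 - 3*B_t^2)/(2*(3*B_t^2 + 5)^2)
  diffusion = (3*x/(3*x^2 + 5)) evaluated at B_t = 3*B_t/(3*B_t^2 + 5)
Therefore d(log(B_t^2 + 5/3)/2) = (3*(5 - 3*B_t^2)/(2*(3*B_t^2 + 5)^2)) dt + (3*B_t/(3*B_t^2 + 5)) dB_t.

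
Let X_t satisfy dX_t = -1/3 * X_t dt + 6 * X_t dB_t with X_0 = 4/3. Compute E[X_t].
E[X_t] = 4*exp(-t/3)/3

For GBM dX = mu X dt + sigma X dB with X_0 = x_0, apply Itô to Y = log X: dY = (mu - sigma^2/2) dt + sigma dB, so Y_t = log(x_0) + (mu - sigma^2/2) t + sigma B_t and hence X_t = x_0 * exp((mu - sigma^2/2) t + sigma B_t).
With mu = -1/3, sigma = 6, x_0 = 4/3, this gives:
  X_t = 4/3 * exp((-55/3) * t + (6) * B_t).
Since sigma*B_t ~ Normal(0, sigma^2 t), E[exp(sigma*B_t)] = exp(sigma^2 t / 2); so E[X_t] = x_0 * exp((mu - sigma^2/2) t) * exp(sigma^2 t / 2) = x_0 * exp(mu t) = 4*exp(-t/3)/3.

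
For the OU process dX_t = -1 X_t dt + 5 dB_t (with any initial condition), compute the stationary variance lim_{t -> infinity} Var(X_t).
lim Var(X_t) = 25/2

The OU SDE dX = -theta X dt + sigma dB admits the integrating factor exp(theta t): d(exp(theta t) X_t) = sigma exp(theta t) dB_t. Integrating from 0 to t gives X_t = x_0 * exp(-theta t) + sigma * int_0^t exp(-theta (t-s)) dB_s for any initial x_0. The Itô integral has variance (by the Itô isometry) sigma^2 * int_0^t exp(-2 theta (t - s)) ds = sigma^2 * (1 - exp(-2 theta t)) / (2 theta), independent of x_0.
With theta = 1, sigma = 5:
  Var(X_t) = (5)^2 * (1 - exp(-2*1 t)) / (2 * 1) = 25/2 - 25*exp(-2*t)/2.
As t -> infinity, exp(-2*1 t) -> 0, so the stationary variance is sigma^2 / (2 theta) = 25/2.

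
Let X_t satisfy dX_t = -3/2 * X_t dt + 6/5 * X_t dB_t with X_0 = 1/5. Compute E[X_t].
E[X_t] = exp(-3*t/2)/5

For GBM dX = mu X dt + sigma X dB with X_0 = x_0, apply Itô to Y = log X: dY = (mu - sigma^2/2) dt + sigma dB, so Y_t = log(x_0) + (mu - sigma^2/2) t + sigma B_t and hence X_t = x_0 * exp((mu - sigma^2/2) t + sigma B_t).
With mu = -3/2, sigma = 6/5, x_0 = 1/5, this gives:
  X_t = 1/5 * exp((-111/50) * t + (6/5) * B_t).
Since sigma*B_t ~ Normal(0, sigma^2 t), E[exp(sigma*B_t)] = exp(sigma^2 t / 2); so E[X_t] = x_0 * exp((mu - sigma^2/2) t) * exp(sigma^2 t / 2) = x_0 * exp(mu t) = exp(-3*t/2)/5.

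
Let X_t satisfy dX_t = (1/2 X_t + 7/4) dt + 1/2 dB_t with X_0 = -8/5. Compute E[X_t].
E[X_t] = 19*exp(t/2)/10 - 7/2

Taking expectations and using E[dB_t] = 0, the mean m(t) = E[X_t] satisfies the ODE m'(t) = a m(t) + b with m(0) = x_0. With a = 1/2, b = 7/4, x_0 = -8/5, the solution is
  m(t) = x_0 * exp(a t) + (b/a) * (exp(a t) - 1)
       = (-8/5) * exp((1/2) t) + ((7/4)/(1/2)) * (exp((1/2) t) - 1)
       = 19*exp(t/2)/10 - 7/2.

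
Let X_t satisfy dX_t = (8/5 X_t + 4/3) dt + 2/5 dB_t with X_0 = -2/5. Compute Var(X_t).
Var(X_t) = exp(16*t/5)/20 - 1/20

The variance V(t) = Var(X_t) satisfies V'(t) = 2 a V(t) + c^2 with V(0) = 0 (drift coefficient is linear in X, diffusion is constant). With a = 8/5, c = 2/5, the solution is
  V(t) = (c^2 / (2 a)) * (exp(2 a t) - 1)
       = ((2/5)^2 / (2*(8/5))) * (exp((16/5) t) - 1)
       = exp(16*t/5)/20 - 1/20.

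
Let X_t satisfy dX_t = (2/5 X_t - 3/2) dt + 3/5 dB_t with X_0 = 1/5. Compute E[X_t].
E[X_t] = 15/4 - 71*exp(2*t/5)/20

Taking expectations and using E[dB_t] = 0, the mean m(t) = E[X_t] satisfies the ODE m'(t) = a m(t) + b with m(0) = x_0. With a = 2/5, b = -3/2, x_0 = 1/5, the solution is
  m(t) = x_0 * exp(a t) + (b/a) * (exp(a t) - 1)
       = (1/5) * exp((2/5) t) + ((-3/2)/(2/5)) * (exp((2/5) t) - 1)
       = 15/4 - 71*exp(2*t/5)/20.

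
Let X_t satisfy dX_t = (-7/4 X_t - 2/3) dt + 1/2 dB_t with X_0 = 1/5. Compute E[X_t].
E[X_t] = -8/21 + 61*exp(-7*t/4)/105

Taking expectations and using E[dB_t] = 0, the mean m(t) = E[X_t] satisfies the ODE m'(t) = a m(t) + b with m(0) = x_0. With a = -7/4, b = -2/3, x_0 = 1/5, the solution is
  m(t) = x_0 * exp(a t) + (b/a) * (exp(a t) - 1)
       = (1/5) * exp((-7/4) t) + ((-2/3)/(-7/4)) * (exp((-7/4) t) - 1)
       = -8/21 + 61*exp(-7*t/4)/105.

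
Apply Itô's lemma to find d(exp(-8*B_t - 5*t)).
d(exp(-8*B_t - 5*t)) = (27*exp(-8*B_t - 5*t)) dt + (-8*exp(-8*B_t - 5*t)) dB_t

Itô's formula for f(t, x): d f(t, B_t) = (f_t + (1/2) f_xx) dt + f_x dB_t. Compute partials of f(t, x) = exp(-5*t - 8*x):
  f_t(t,x)  = -5*exp(-5*t - 8*x)
  f_x(t,x)  = -8*exp(-5*t - 8*x)
  f_xx(t,x) = 64*exp(-5*t - 8*x)
Assemble drift = f_t + (1/2) f_xx = 27*exp(-5*t - 8*x) and diffusion = f_x = -8*exp(-5*t - 8*x). Substituting x = B_t:
  d(exp(-8*B_t - 5*t)) = (27*exp(-8*B_t - 5*t)) dt + (-8*exp(-8*B_t - 5*t)) dB_t.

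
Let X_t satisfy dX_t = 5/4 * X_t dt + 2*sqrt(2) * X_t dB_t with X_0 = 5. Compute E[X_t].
E[X_t] = 5*exp(5*t/4)

For GBM dX = mu X dt + sigma X dB with X_0 = x_0, apply Itô to Y = log X: dY = (mu - sigma^2/2) dt + sigma dB, so Y_t = log(x_0) + (mu - sigma^2/2) t + sigma B_t and hence X_t = x_0 * exp((mu - sigma^2/2) t + sigma B_t).
With mu = 5/4, sigma = 2*sqrt(2), x_0 = 5, this gives:
  X_t = 5 * exp((-11/4) * t + (2*sqrt(2)) * B_t).
Since sigma*B_t ~ Normal(0, sigma^2 t), E[exp(sigma*B_t)] = exp(sigma^2 t / 2); so E[X_t] = x_0 * exp((mu - sigma^2/2) t) * exp(sigma^2 t / 2) = x_0 * exp(mu t) = 5*exp(5*t/4).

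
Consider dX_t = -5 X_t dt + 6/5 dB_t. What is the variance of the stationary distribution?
lim Var(X_t) = 18/125

The OU SDE dX = -theta X dt + sigma dB admits the integrating factor exp(theta t): d(exp(theta t) X_t) = sigma exp(theta t) dB_t. Integrating from 0 to t gives X_t = x_0 * exp(-theta t) + sigma * int_0^t exp(-theta (t-s)) dB_s for any initial x_0. The Itô integral has variance (by the Itô isometry) sigma^2 * int_0^t exp(-2 theta (t - s)) ds = sigma^2 * (1 - exp(-2 theta t)) / (2 theta), independent of x_0.
With theta = 5, sigma = 6/5:
  Var(X_t) = (6/5)^2 * (1 - exp(-2*5 t)) / (2 * 5) = 18/125 - 18*exp(-10*t)/125.
As t -> infinity, exp(-2*5 t) -> 0, so the stationary variance is sigma^2 / (2 theta) = 18/125.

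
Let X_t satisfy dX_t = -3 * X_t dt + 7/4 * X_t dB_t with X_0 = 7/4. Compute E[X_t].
E[X_t] = 7*exp(-3*t)/4

For GBM dX = mu X dt + sigma X dB with X_0 = x_0, apply Itô to Y = log X: dY = (mu - sigma^2/2) dt + sigma dB, so Y_t = log(x_0) + (mu - sigma^2/2) t + sigma B_t and hence X_t = x_0 * exp((mu - sigma^2/2) t + sigma B_t).
With mu = -3, sigma = 7/4, x_0 = 7/4, this gives:
  X_t = 7/4 * exp((-145/32) * t + (7/4) * B_t).
Since sigma*B_t ~ Normal(0, sigma^2 t), E[exp(sigma*B_t)] = exp(sigma^2 t / 2); so E[X_t] = x_0 * exp((mu - sigma^2/2) t) * exp(sigma^2 t / 2) = x_0 * exp(mu t) = 7*exp(-3*t)/4.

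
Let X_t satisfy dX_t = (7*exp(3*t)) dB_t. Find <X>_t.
<X>_t = 49*exp(6*t)/6 - 49/6

For an Itô process dX_t = a(t) dt + b(t) dB_t, the quadratic variation is <X>_t = int_0^t b(s)^2 ds (the drift term does not contribute). Here b(s) = 7*exp(3*s), so
  b(s)^2 = 49*exp(6*s).
Integrating from 0 to t:
  <X>_t = int_0^t (49*exp(6*s)) ds = 49*exp(6*t)/6 - 49/6.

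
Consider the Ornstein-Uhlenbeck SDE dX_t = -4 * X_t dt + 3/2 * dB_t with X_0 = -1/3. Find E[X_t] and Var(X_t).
E[X_t] = -exp(-4*t)/3; Var(X_t) = 9/32 - 9*exp(-8*t)/32

The OU SDE dX = -theta X dt + sigma dB admits the integrating factor exp(theta t): d(exp(theta t) X_t) = sigma exp(theta t) dB_t. Integrating from 0 to t:
  X_t = x_0 * exp(-theta t) + sigma * int_0^t exp(-theta (t-s)) dB_s.
The Itô integral has mean 0 and (by the Itô isometry) variance sigma^2 * int_0^t exp(-2 theta (t - s)) ds = sigma^2 * (1 - exp(-2 theta t)) / (2 theta).
With theta = 4, sigma = 3/2, x_0 = -1/3:
  E[X_t] = -1/3 * exp(-4 t) = -exp(-4*t)/3
  Var(X_t) = (3/2)^2 * (1 - exp(-2*4 t)) / (2 * 4) = 9/32 - 9*exp(-8*t)/32.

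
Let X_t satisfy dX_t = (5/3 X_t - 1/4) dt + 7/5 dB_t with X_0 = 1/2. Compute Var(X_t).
Var(X_t) = 147*exp(10*t/3)/250 - 147/250

The variance V(t) = Var(X_t) satisfies V'(t) = 2 a V(t) + c^2 with V(0) = 0 (drift coefficient is linear in X, diffusion is constant). With a = 5/3, c = 7/5, the solution is
  V(t) = (c^2 / (2 a)) * (exp(2 a t) - 1)
       = ((7/5)^2 / (2*(5/3))) * (exp((10/3) t) - 1)
       = 147*exp(10*t/3)/250 - 147/250.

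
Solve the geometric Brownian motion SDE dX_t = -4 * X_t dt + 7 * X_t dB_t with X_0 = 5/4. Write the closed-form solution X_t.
X_t = 5/4 * exp((-57/2) * t + (7) * B_t)

For GBM dX = mu X dt + sigma X dB with X_0 = x_0, apply Itô to Y = log X: dY = (mu - sigma^2/2) dt + sigma dB, so Y_t = log(x_0) + (mu - sigma^2/2) t + sigma B_t and hence X_t = x_0 * exp((mu - sigma^2/2) t + sigma B_t).
With mu = -4, sigma = 7, x_0 = 5/4, this gives:
  X_t = 5/4 * exp((-57/2) * t + (7) * B_t).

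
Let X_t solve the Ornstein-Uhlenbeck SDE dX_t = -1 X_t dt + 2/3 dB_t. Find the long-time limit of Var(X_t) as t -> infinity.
lim Var(X_t) = 2/9

The OU SDE dX = -theta X dt + sigma dB admits the integrating factor exp(theta t): d(exp(theta t) X_t) = sigma exp(theta t) dB_t. Integrating from 0 to t gives X_t = x_0 * exp(-theta t) + sigma * int_0^t exp(-theta (t-s)) dB_s for any initial x_0. The Itô integral has variance (by the Itô isometry) sigma^2 * int_0^t exp(-2 theta (t - s)) ds = sigma^2 * (1 - exp(-2 theta t)) / (2 theta), independent of x_0.
With theta = 1, sigma = 2/3:
  Var(X_t) = (2/3)^2 * (1 - exp(-2*1 t)) / (2 * 1) = 2/9 - 2*exp(-2*t)/9.
As t -> infinity, exp(-2*1 t) -> 0, so the stationary variance is sigma^2 / (2 theta) = 2/9.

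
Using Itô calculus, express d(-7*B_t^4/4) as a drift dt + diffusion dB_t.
d(-7*B_t^4/4) = (-21*B_t^2/2) dt + (-7*B_t^3) dB_t

Itô's formula for f(B_t) gives d f(B_t) = f'(B_t) dB_t + (1/2) f''(B_t) dt. Compute derivatives of f(x) = -7*x^4/4:
  f'(x)  = -7*x^3
  f''(x) = -21*x^2
Substitute x = B_t and multiply the f'' term by 1/2:
  drift     = (1/2) * (-21*x^2) evaluated at B_t = -21*B_t^2/2
  diffusion = (-7*x^3) evaluated at B_t = -7*B_t^3
Therefore d(-7*B_t^4/4) = (-21*B_t^2/2) dt + (-7*B_t^3) dB_t.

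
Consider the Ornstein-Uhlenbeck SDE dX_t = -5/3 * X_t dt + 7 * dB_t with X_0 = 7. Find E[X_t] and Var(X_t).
E[X_t] = 7*exp(-5*t/3); Var(X_t) = 147/10 - 147*exp(-10*t/3)/10

The OU SDE dX = -theta X dt + sigma dB admits the integrating factor exp(theta t): d(exp(theta t) X_t) = sigma exp(theta t) dB_t. Integrating from 0 to t:
  X_t = x_0 * exp(-theta t) + sigma * int_0^t exp(-theta (t-s)) dB_s.
The Itô integral has mean 0 and (by the Itô isometry) variance sigma^2 * int_0^t exp(-2 theta (t - s)) ds = sigma^2 * (1 - exp(-2 theta t)) / (2 theta).
With theta = 5/3, sigma = 7, x_0 = 7:
  E[X_t] = 7 * exp(-5/3 t) = 7*exp(-5*t/3)
  Var(X_t) = (7)^2 * (1 - exp(-2*5/3 t)) / (2 * 5/3) = 147/10 - 147*exp(-10*t/3)/10.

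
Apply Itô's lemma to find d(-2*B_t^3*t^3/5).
d(-2*B_t^3*t^3/5) = (6*B_t*t^2*(-B_t^2 - t)/5) dt + (-6*B_t^2*t^3/5) dB_t

Itô's formula for f(t, x): d f(t, B_t) = (f_t + (1/2) f_xx) dt + f_x dB_t. Compute partials of f(t, x) = -2*t^3*x^3/5:
  f_t(t,x)  = -6*t^2*x^3/5
  f_x(t,x)  = -6*t^3*x^2/5
  f_xx(t,x) = -12*t^3*x/5
Assemble drift = f_t + (1/2) f_xx = 6*t^2*x*(-t - x^2)/5 and diffusion = f_x = -6*t^3*x^2/5. Substituting x = B_t:
  d(-2*B_t^3*t^3/5) = (6*B_t*t^2*(-B_t^2 - t)/5) dt + (-6*B_t^2*t^3/5) dB_t.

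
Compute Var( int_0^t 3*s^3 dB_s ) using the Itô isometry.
Var = 9*t^7/7

The Itô integral of a deterministic integrand f(s) has mean 0 because each increment f(s) * (B_{s+ds} - B_s) has mean 0. By the Itô isometry:
  Var( int_0^t f(s) dB_s ) = E[ (int_0^t f(s) dB_s)^2 ] = int_0^t f(s)^2 ds.
Here f(s) = 3*s^3, so f(s)^2 = 9*s^6. Integrate:
  int_0^t (9*s^6) ds = 9*t^7/7.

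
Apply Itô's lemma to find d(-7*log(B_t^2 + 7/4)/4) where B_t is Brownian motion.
d(-7*log(B_t^2 + 7/4)/4) = (7*(4*B_t^2 - 7)/(4*B_t^2 + 7)^2) dt + (-14*B_t/(4*B_t^2 + 7)) dB_t

Itô's formula for f(B_t) gives d f(B_t) = f'(B_t) dB_t + (1/2) f''(B_t) dt. Compute derivatives of f(x) = -7*log(x^2 + 7/4)/4:
  f'(x)  = -14*x/(4*x^2 + 7)
  f''(x) = 14*(4*x^2 - 7)/(4*x^2 + 7)^2
Substitute x = B_t and multiply the f'' term by 1/2:
  drift     = (1/2) * (14*(4*x^2 - 7)/(4*x^2 + 7)^2) evaluated at B_t = 7*(4*B_t^2 - 7)/(4*B_t^2 + 7)^2
  diffusion = (-14*x/(4*x^2 + 7)) evaluated at B_t = -14*B_t/(4*B_t^2 + 7)
Therefore d(-7*log(B_t^2 + 7/4)/4) = (7*(4*B_t^2 - 7)/(4*B_t^2 + 7)^2) dt + (-14*B_t/(4*B_t^2 + 7)) dB_t.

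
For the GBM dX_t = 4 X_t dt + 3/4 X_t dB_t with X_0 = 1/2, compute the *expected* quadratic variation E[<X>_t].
E[<X>_t] = 9*exp(137*t/16)/548 - 9/548

<X>_t = int_0^t ((3/4) * X_s)^2 ds. Taking expectation inside the integral: E[<X>_t] = (3/4)^2 * int_0^t E[X_s^2] ds. For GBM, E[X_s^2] = x_0^2 * exp((2 mu + sigma^2) s). Integrating:
  E[<X>_t] = (3/4)^2 * (1/2)^2 * (exp((2*4 + (3/4)^2) t) - 1) / (2*4 + (3/4)^2)
           = (3/4)^2 * (1/2)^2 * (exp((137/16) t) - 1) / (137/16) = 9*exp(137*t/16)/548 - 9/548.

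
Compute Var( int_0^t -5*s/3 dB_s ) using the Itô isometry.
Var = 25*t^3/27

The Itô integral of a deterministic integrand f(s) has mean 0 because each increment f(s) * (B_{s+ds} - B_s) has mean 0. By the Itô isometry:
  Var( int_0^t f(s) dB_s ) = E[ (int_0^t f(s) dB_s)^2 ] = int_0^t f(s)^2 ds.
Here f(s) = -5*s/3, so f(s)^2 = 25*s^2/9. Integrate:
  int_0^t (25*s^2/9) ds = 25*t^3/27.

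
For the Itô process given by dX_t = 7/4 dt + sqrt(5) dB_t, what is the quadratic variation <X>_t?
<X>_t = 5*t

For an Itô process dX_t = a(t) dt + b(t) dB_t, the quadratic variation is <X>_t = int_0^t b(s)^2 ds (the drift term does not contribute). Here b(s) = sqrt(5), so
  b(s)^2 = 5.
Integrating from 0 to t:
  <X>_t = int_0^t (5) ds = 5*t.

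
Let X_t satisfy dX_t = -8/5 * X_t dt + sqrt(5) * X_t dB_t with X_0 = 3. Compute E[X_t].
E[X_t] = 3*exp(-8*t/5)

For GBM dX = mu X dt + sigma X dB with X_0 = x_0, apply Itô to Y = log X: dY = (mu - sigma^2/2) dt + sigma dB, so Y_t = log(x_0) + (mu - sigma^2/2) t + sigma B_t and hence X_t = x_0 * exp((mu - sigma^2/2) t + sigma B_t).
With mu = -8/5, sigma = sqrt(5), x_0 = 3, this gives:
  X_t = 3 * exp((-41/10) * t + (sqrt(5)) * B_t).
Since sigma*B_t ~ Normal(0, sigma^2 t), E[exp(sigma*B_t)] = exp(sigma^2 t / 2); so E[X_t] = x_0 * exp((mu - sigma^2/2) t) * exp(sigma^2 t / 2) = x_0 * exp(mu t) = 3*exp(-8*t/5).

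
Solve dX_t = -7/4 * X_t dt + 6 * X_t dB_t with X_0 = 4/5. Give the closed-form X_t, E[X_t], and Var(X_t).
X_t = 4/5 * exp((-79/4) t + (6) B_t); E[X_t] = 4*exp(-7*t/4)/5; Var(X_t) = (16*exp(36*t) - 16)*exp(-7*t/2)/25

For GBM dX = mu X dt + sigma X dB with X_0 = x_0, apply Itô to Y = log X: dY = (mu - sigma^2/2) dt + sigma dB, so Y_t = log(x_0) + (mu - sigma^2/2) t + sigma B_t and hence X_t = x_0 * exp((mu - sigma^2/2) t + sigma B_t).
With mu = -7/4, sigma = 6, x_0 = 4/5, this gives:
  X_t = 4/5 * exp((-79/4) * t + (6) * B_t).
Since sigma*B_t ~ Normal(0, sigma^2 t), E[exp(sigma*B_t)] = exp(sigma^2 t / 2); so E[X_t] = x_0 * exp((mu - sigma^2/2) t) * exp(sigma^2 t / 2) = x_0 * exp(mu t) = 4*exp(-7*t/4)/5.
Var(X_t) = E[X_t^2] - (E[X_t])^2 = x_0^2 * exp(2 mu t) * (exp(sigma^2 t) - 1) = (16*exp(36*t) - 16)*exp(-7*t/2)/25.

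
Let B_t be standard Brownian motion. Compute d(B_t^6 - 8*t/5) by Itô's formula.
d(B_t^6 - 8*t/5) = (15*B_t^4 - 8/5) dt + (6*B_t^5) dB_t

Itô's formula for f(t, x): d f(t, B_t) = (f_t + (1/2) f_xx) dt + f_x dB_t. Compute partials of f(t, x) = -8*t/5 + x^6:
  f_t(t,x)  = -8/5
  f_x(t,x)  = 6*x^5
  f_xx(t,x) = 30*x^4
Assemble drift = f_t + (1/2) f_xx = 15*x^4 - 8/5 and diffusion = f_x = 6*x^5. Substituting x = B_t:
  d(B_t^6 - 8*t/5) = (15*B_t^4 - 8/5) dt + (6*B_t^5) dB_t.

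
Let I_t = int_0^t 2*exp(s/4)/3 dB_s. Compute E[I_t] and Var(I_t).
E[I_t] = 0; Var(I_t) = 8*exp(t/2)/9 - 8/9

The Itô integral of a deterministic integrand f(s) has mean 0 because each increment f(s) * (B_{s+ds} - B_s) has mean 0. By the Itô isometry:
  Var( int_0^t f(s) dB_s ) = E[ (int_0^t f(s) dB_s)^2 ] = int_0^t f(s)^2 ds.
Here f(s) = 2*exp(s/4)/3, so f(s)^2 = 4*exp(s/2)/9. Integrate:
  int_0^t (4*exp(s/2)/9) ds = 8*exp(t/2)/9 - 8/9.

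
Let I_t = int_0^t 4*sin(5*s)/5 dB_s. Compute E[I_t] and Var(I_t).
E[I_t] = 0; Var(I_t) = 8*t/25 - 4*sin(10*t)/125

The Itô integral of a deterministic integrand f(s) has mean 0 because each increment f(s) * (B_{s+ds} - B_s) has mean 0. By the Itô isometry:
  Var( int_0^t f(s) dB_s ) = E[ (int_0^t f(s) dB_s)^2 ] = int_0^t f(s)^2 ds.
Here f(s) = 4*sin(5*s)/5, so f(s)^2 = 16*sin(5*s)^2/25. Integrate:
  int_0^t (16*sin(5*s)^2/25) ds = 8*t/25 - 4*sin(10*t)/125.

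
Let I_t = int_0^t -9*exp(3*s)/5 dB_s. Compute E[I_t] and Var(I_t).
E[I_t] = 0; Var(I_t) = 27*exp(6*t)/50 - 27/50

The Itô integral of a deterministic integrand f(s) has mean 0 because each increment f(s) * (B_{s+ds} - B_s) has mean 0. By the Itô isometry:
  Var( int_0^t f(s) dB_s ) = E[ (int_0^t f(s) dB_s)^2 ] = int_0^t f(s)^2 ds.
Here f(s) = -9*exp(3*s)/5, so f(s)^2 = 81*exp(6*s)/25. Integrate:
  int_0^t (81*exp(6*s)/25) ds = 27*exp(6*t)/50 - 27/50.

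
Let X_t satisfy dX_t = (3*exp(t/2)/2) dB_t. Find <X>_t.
<X>_t = 9*exp(t)/4 - 9/4

For an Itô process dX_t = a(t) dt + b(t) dB_t, the quadratic variation is <X>_t = int_0^t b(s)^2 ds (the drift term does not contribute). Here b(s) = 3*exp(s/2)/2, so
  b(s)^2 = 9*exp(s)/4.
Integrating from 0 to t:
  <X>_t = int_0^t (9*exp(s)/4) ds = 9*exp(t)/4 - 9/4.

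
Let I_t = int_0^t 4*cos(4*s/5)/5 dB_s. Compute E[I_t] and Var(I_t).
E[I_t] = 0; Var(I_t) = 8*t/25 + 2*sin(4*t/5)*cos(4*t/5)/5

The Itô integral of a deterministic integrand f(s) has mean 0 because each increment f(s) * (B_{s+ds} - B_s) has mean 0. By the Itô isometry:
  Var( int_0^t f(s) dB_s ) = E[ (int_0^t f(s) dB_s)^2 ] = int_0^t f(s)^2 ds.
Here f(s) = 4*cos(4*s/5)/5, so f(s)^2 = 16*cos(4*s/5)^2/25. Integrate:
  int_0^t (16*cos(4*s/5)^2/25) ds = 8*t/25 + 2*sin(4*t/5)*cos(4*t/5)/5.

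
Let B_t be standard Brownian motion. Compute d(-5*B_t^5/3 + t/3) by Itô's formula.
d(-5*B_t^5/3 + t/3) = (1/3 - 50*B_t^3/3) dt + (-25*B_t^4/3) dB_t

Itô's formula for f(t, x): d f(t, B_t) = (f_t + (1/2) f_xx) dt + f_x dB_t. Compute partials of f(t, x) = t/3 - 5*x^5/3:
  f_t(t,x)  = 1/3
  f_x(t,x)  = -25*x^4/3
  f_xx(t,x) = -100*x^3/3
Assemble drift = f_t + (1/2) f_xx = 1/3 - 50*x^3/3 and diffusion = f_x = -25*x^4/3. Substituting x = B_t:
  d(-5*B_t^5/3 + t/3) = (1/3 - 50*B_t^3/3) dt + (-25*B_t^4/3) dB_t.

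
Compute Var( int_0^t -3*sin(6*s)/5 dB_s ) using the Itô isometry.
Var = 9*t/50 - 3*sin(12*t)/200

The Itô integral of a deterministic integrand f(s) has mean 0 because each increment f(s) * (B_{s+ds} - B_s) has mean 0. By the Itô isometry:
  Var( int_0^t f(s) dB_s ) = E[ (int_0^t f(s) dB_s)^2 ] = int_0^t f(s)^2 ds.
Here f(s) = -3*sin(6*s)/5, so f(s)^2 = 9*sin(6*s)^2/25. Integrate:
  int_0^t (9*sin(6*s)^2/25) ds = 9*t/50 - 3*sin(12*t)/200.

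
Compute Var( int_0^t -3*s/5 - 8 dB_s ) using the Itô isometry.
Var = t*(3*t^2 + 120*t + 1600)/25

The Itô integral of a deterministic integrand f(s) has mean 0 because each increment f(s) * (B_{s+ds} - B_s) has mean 0. By the Itô isometry:
  Var( int_0^t f(s) dB_s ) = E[ (int_0^t f(s) dB_s)^2 ] = int_0^t f(s)^2 ds.
Here f(s) = -3*s/5 - 8, so f(s)^2 = (3*s + 40)^2/25. Integrate:
  int_0^t ((3*s + 40)^2/25) ds = t*(3*t^2 + 120*t + 1600)/25.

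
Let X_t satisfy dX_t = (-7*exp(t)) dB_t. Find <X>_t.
<X>_t = 49*exp(2*t)/2 - 49/2

For an Itô process dX_t = a(t) dt + b(t) dB_t, the quadratic variation is <X>_t = int_0^t b(s)^2 ds (the drift term does not contribute). Here b(s) = -7*exp(s), so
  b(s)^2 = 49*exp(2*s).
Integrating from 0 to t:
  <X>_t = int_0^t (49*exp(2*s)) ds = 49*exp(2*t)/2 - 49/2.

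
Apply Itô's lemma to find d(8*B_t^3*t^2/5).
d(8*B_t^3*t^2/5) = (8*B_t*t*(2*B_t^2 + 3*t)/5) dt + (24*B_t^2*t^2/5) dB_t

Itô's formula for f(t, x): d f(t, B_t) = (f_t + (1/2) f_xx) dt + f_x dB_t. Compute partials of f(t, x) = 8*t^2*x^3/5:
  f_t(t,x)  = 16*t*x^3/5
  f_x(t,x)  = 24*t^2*x^2/5
  f_xx(t,x) = 48*t^2*x/5
Assemble drift = f_t + (1/2) f_xx = 8*t*x*(3*t + 2*x^2)/5 and diffusion = f_x = 24*t^2*x^2/5. Substituting x = B_t:
  d(8*B_t^3*t^2/5) = (8*B_t*t*(2*B_t^2 + 3*t)/5) dt + (24*B_t^2*t^2/5) dB_t.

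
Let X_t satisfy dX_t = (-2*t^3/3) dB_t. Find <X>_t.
<X>_t = 4*t^7/63

For an Itô process dX_t = a(t) dt + b(t) dB_t, the quadratic variation is <X>_t = int_0^t b(s)^2 ds (the drift term does not contribute). Here b(s) = -2*s^3/3, so
  b(s)^2 = 4*s^6/9.
Integrating from 0 to t:
  <X>_t = int_0^t (4*s^6/9) ds = 4*t^7/63.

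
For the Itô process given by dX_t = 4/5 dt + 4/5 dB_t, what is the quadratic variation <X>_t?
<X>_t = 16*t/25

For an Itô process dX_t = a(t) dt + b(t) dB_t, the quadratic variation is <X>_t = int_0^t b(s)^2 ds (the drift term does not contribute). Here b(s) = 4/5, so
  b(s)^2 = 16/25.
Integrating from 0 to t:
  <X>_t = int_0^t (16/25) ds = 16*t/25.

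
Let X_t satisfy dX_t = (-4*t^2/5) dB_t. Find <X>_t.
<X>_t = 16*t^5/125

For an Itô process dX_t = a(t) dt + b(t) dB_t, the quadratic variation is <X>_t = int_0^t b(s)^2 ds (the drift term does not contribute). Here b(s) = -4*s^2/5, so
  b(s)^2 = 16*s^4/25.
Integrating from 0 to t:
  <X>_t = int_0^t (16*s^4/25) ds = 16*t^5/125.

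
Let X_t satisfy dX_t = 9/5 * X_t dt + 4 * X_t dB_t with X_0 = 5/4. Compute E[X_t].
E[X_t] = 5*exp(9*t/5)/4

For GBM dX = mu X dt + sigma X dB with X_0 = x_0, apply Itô to Y = log X: dY = (mu - sigma^2/2) dt + sigma dB, so Y_t = log(x_0) + (mu - sigma^2/2) t + sigma B_t and hence X_t = x_0 * exp((mu - sigma^2/2) t + sigma B_t).
With mu = 9/5, sigma = 4, x_0 = 5/4, this gives:
  X_t = 5/4 * exp((-31/5) * t + (4) * B_t).
Since sigma*B_t ~ Normal(0, sigma^2 t), E[exp(sigma*B_t)] = exp(sigma^2 t / 2); so E[X_t] = x_0 * exp((mu - sigma^2/2) t) * exp(sigma^2 t / 2) = x_0 * exp(mu t) = 5*exp(9*t/5)/4.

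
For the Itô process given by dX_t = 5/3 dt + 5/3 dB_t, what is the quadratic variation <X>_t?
<X>_t = 25*t/9

For an Itô process dX_t = a(t) dt + b(t) dB_t, the quadratic variation is <X>_t = int_0^t b(s)^2 ds (the drift term does not contribute). Here b(s) = 5/3, so
  b(s)^2 = 25/9.
Integrating from 0 to t:
  <X>_t = int_0^t (25/9) ds = 25*t/9.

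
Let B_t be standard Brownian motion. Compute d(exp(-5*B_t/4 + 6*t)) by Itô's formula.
d(exp(-5*B_t/4 + 6*t)) = (217*exp(-5*B_t/4 + 6*t)/32) dt + (-5*exp(-5*B_t/4 + 6*t)/4) dB_t

Itô's formula for f(t, x): d f(t, B_t) = (f_t + (1/2) f_xx) dt + f_x dB_t. Compute partials of f(t, x) = exp(6*t - 5*x/4):
  f_t(t,x)  = 6*exp(6*t - 5*x/4)
  f_x(t,x)  = -5*exp(6*t - 5*x/4)/4
  f_xx(t,x) = 25*exp(6*t - 5*x/4)/16
Assemble drift = f_t + (1/2) f_xx = 217*exp(6*t - 5*x/4)/32 and diffusion = f_x = -5*exp(6*t - 5*x/4)/4. Substituting x = B_t:
  d(exp(-5*B_t/4 + 6*t)) = (217*exp(-5*B_t/4 + 6*t)/32) dt + (-5*exp(-5*B_t/4 + 6*t)/4) dB_t.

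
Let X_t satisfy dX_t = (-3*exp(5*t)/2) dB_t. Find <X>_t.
<X>_t = 9*exp(10*t)/40 - 9/40

For an Itô process dX_t = a(t) dt + b(t) dB_t, the quadratic variation is <X>_t = int_0^t b(s)^2 ds (the drift term does not contribute). Here b(s) = -3*exp(5*s)/2, so
  b(s)^2 = 9*exp(10*s)/4.
Integrating from 0 to t:
  <X>_t = int_0^t (9*exp(10*s)/4) ds = 9*exp(10*t)/40 - 9/40.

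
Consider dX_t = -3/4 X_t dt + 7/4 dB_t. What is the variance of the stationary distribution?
lim Var(X_t) = 49/24

The OU SDE dX = -theta X dt + sigma dB admits the integrating factor exp(theta t): d(exp(theta t) X_t) = sigma exp(theta t) dB_t. Integrating from 0 to t gives X_t = x_0 * exp(-theta t) + sigma * int_0^t exp(-theta (t-s)) dB_s for any initial x_0. The Itô integral has variance (by the Itô isometry) sigma^2 * int_0^t exp(-2 theta (t - s)) ds = sigma^2 * (1 - exp(-2 theta t)) / (2 theta), independent of x_0.
With theta = 3/4, sigma = 7/4:
  Var(X_t) = (7/4)^2 * (1 - exp(-2*3/4 t)) / (2 * 3/4) = 49/24 - 49*exp(-3*t/2)/24.
As t -> infinity, exp(-2*3/4 t) -> 0, so the stationary variance is sigma^2 / (2 theta) = 49/24.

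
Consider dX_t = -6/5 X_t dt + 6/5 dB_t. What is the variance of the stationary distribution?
lim Var(X_t) = 3/5

The OU SDE dX = -theta X dt + sigma dB admits the integrating factor exp(theta t): d(exp(theta t) X_t) = sigma exp(theta t) dB_t. Integrating from 0 to t gives X_t = x_0 * exp(-theta t) + sigma * int_0^t exp(-theta (t-s)) dB_s for any initial x_0. The Itô integral has variance (by the Itô isometry) sigma^2 * int_0^t exp(-2 theta (t - s)) ds = sigma^2 * (1 - exp(-2 theta t)) / (2 theta), independent of x_0.
With theta = 6/5, sigma = 6/5:
  Var(X_t) = (6/5)^2 * (1 - exp(-2*6/5 t)) / (2 * 6/5) = 3/5 - 3*exp(-12*t/5)/5.
As t -> infinity, exp(-2*6/5 t) -> 0, so the stationary variance is sigma^2 / (2 theta) = 3/5.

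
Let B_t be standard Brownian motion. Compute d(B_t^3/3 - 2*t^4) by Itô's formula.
d(B_t^3/3 - 2*t^4) = (B_t - 8*t^3) dt + (B_t^2) dB_t

Itô's formula for f(t, x): d f(t, B_t) = (f_t + (1/2) f_xx) dt + f_x dB_t. Compute partials of f(t, x) = -2*t^4 + x^3/3:
  f_t(t,x)  = -8*t^3
  f_x(t,x)  = x^2
  f_xx(t,x) = 2*x
Assemble drift = f_t + (1/2) f_xx = -8*t^3 + x and diffusion = f_x = x^2. Substituting x = B_t:
  d(B_t^3/3 - 2*t^4) = (B_t - 8*t^3) dt + (B_t^2) dB_t.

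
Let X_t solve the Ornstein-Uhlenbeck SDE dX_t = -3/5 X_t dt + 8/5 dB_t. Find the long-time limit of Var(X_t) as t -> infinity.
lim Var(X_t) = 32/15

The OU SDE dX = -theta X dt + sigma dB admits the integrating factor exp(theta t): d(exp(theta t) X_t) = sigma exp(theta t) dB_t. Integrating from 0 to t gives X_t = x_0 * exp(-theta t) + sigma * int_0^t exp(-theta (t-s)) dB_s for any initial x_0. The Itô integral has variance (by the Itô isometry) sigma^2 * int_0^t exp(-2 theta (t - s)) ds = sigma^2 * (1 - exp(-2 theta t)) / (2 theta), independent of x_0.
With theta = 3/5, sigma = 8/5:
  Var(X_t) = (8/5)^2 * (1 - exp(-2*3/5 t)) / (2 * 3/5) = 32/15 - 32*exp(-6*t/5)/15.
As t -> infinity, exp(-2*3/5 t) -> 0, so the stationary variance is sigma^2 / (2 theta) = 32/15.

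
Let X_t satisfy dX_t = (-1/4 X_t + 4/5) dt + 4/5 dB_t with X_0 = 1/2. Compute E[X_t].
E[X_t] = 16/5 - 27*exp(-t/4)/10

Taking expectations and using E[dB_t] = 0, the mean m(t) = E[X_t] satisfies the ODE m'(t) = a m(t) + b with m(0) = x_0. With a = -1/4, b = 4/5, x_0 = 1/2, the solution is
  m(t) = x_0 * exp(a t) + (b/a) * (exp(a t) - 1)
       = (1/2) * exp((-1/4) t) + ((4/5)/(-1/4)) * (exp((-1/4) t) - 1)
       = 16/5 - 27*exp(-t/4)/10.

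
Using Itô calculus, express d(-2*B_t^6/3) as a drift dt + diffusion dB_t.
d(-2*B_t^6/3) = (-10*B_t^4) dt + (-4*B_t^5) dB_t

Itô's formula for f(B_t) gives d f(B_t) = f'(B_t) dB_t + (1/2) f''(B_t) dt. Compute derivatives of f(x) = -2*x^6/3:
  f'(x)  = -4*x^5
  f''(x) = -20*x^4
Substitute x = B_t and multiply the f'' term by 1/2:
  drift     = (1/2) * (-20*x^4) evaluated at B_t = -10*B_t^4
  diffusion = (-4*x^5) evaluated at B_t = -4*B_t^5
Therefore d(-2*B_t^6/3) = (-10*B_t^4) dt + (-4*B_t^5) dB_t.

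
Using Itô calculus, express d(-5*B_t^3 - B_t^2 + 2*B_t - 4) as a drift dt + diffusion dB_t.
d(-5*B_t^3 - B_t^2 + 2*B_t - 4) = (-15*B_t - 1) dt + (-15*B_t^2 - 2*B_t + 2) dB_t

Itô's formula for f(B_t) gives d f(B_t) = f'(B_t) dB_t + (1/2) f''(B_t) dt. Compute derivatives of f(x) = -5*x^3 - x^2 + 2*x - 4:
  f'(x)  = -15*x^2 - 2*x + 2
  f''(x) = -30*x - 2
Substitute x = B_t and multiply the f'' term by 1/2:
  drift     = (1/2) * (-30*x - 2) evaluated at B_t = -15*B_t - 1
  diffusion = (-15*x^2 - 2*x + 2) evaluated at B_t = -15*B_t^2 - 2*B_t + 2
Therefore d(-5*B_t^3 - B_t^2 + 2*B_t - 4) = (-15*B_t - 1) dt + (-15*B_t^2 - 2*B_t + 2) dB_t.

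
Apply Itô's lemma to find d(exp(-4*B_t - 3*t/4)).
d(exp(-4*B_t - 3*t/4)) = (29*exp(-4*B_t - 3*t/4)/4) dt + (-4*exp(-4*B_t - 3*t/4)) dB_t

Itô's formula for f(t, x): d f(t, B_t) = (f_t + (1/2) f_xx) dt + f_x dB_t. Compute partials of f(t, x) = exp(-3*t/4 - 4*x):
  f_t(t,x)  = -3*exp(-3*t/4 - 4*x)/4
  f_x(t,x)  = -4*exp(-3*t/4 - 4*x)
  f_xx(t,x) = 16*exp(-3*t/4 - 4*x)
Assemble drift = f_t + (1/2) f_xx = 29*exp(-3*t/4 - 4*x)/4 and diffusion = f_x = -4*exp(-3*t/4 - 4*x). Substituting x = B_t:
  d(exp(-4*B_t - 3*t/4)) = (29*exp(-4*B_t - 3*t/4)/4) dt + (-4*exp(-4*B_t - 3*t/4)) dB_t.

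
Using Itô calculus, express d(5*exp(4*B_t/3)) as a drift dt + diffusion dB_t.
d(5*exp(4*B_t/3)) = (40*exp(4*B_t/3)/9) dt + (20*exp(4*B_t/3)/3) dB_t

Itô's formula for f(B_t) gives d f(B_t) = f'(B_t) dB_t + (1/2) f''(B_t) dt. Compute derivatives of f(x) = 5*exp(4*x/3):
  f'(x)  = 20*exp(4*x/3)/3
  f''(x) = 80*exp(4*x/3)/9
Substitute x = B_t and multiply the f'' term by 1/2:
  drift     = (1/2) * (80*exp(4*x/3)/9) evaluated at B_t = 40*exp(4*B_t/3)/9
  diffusion = (20*exp(4*x/3)/3) evaluated at B_t = 20*exp(4*B_t/3)/3
Therefore d(5*exp(4*B_t/3)) = (40*exp(4*B_t/3)/9) dt + (20*exp(4*B_t/3)/3) dB_t.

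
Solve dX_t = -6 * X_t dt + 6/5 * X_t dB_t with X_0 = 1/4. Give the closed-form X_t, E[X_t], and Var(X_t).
X_t = 1/4 * exp((-168/25) t + (6/5) B_t); E[X_t] = exp(-6*t)/4; Var(X_t) = (exp(36*t/25) - 1)*exp(-12*t)/16

For GBM dX = mu X dt + sigma X dB with X_0 = x_0, apply Itô to Y = log X: dY = (mu - sigma^2/2) dt + sigma dB, so Y_t = log(x_0) + (mu - sigma^2/2) t + sigma B_t and hence X_t = x_0 * exp((mu - sigma^2/2) t + sigma B_t).
With mu = -6, sigma = 6/5, x_0 = 1/4, this gives:
  X_t = 1/4 * exp((-168/25) * t + (6/5) * B_t).
Since sigma*B_t ~ Normal(0, sigma^2 t), E[exp(sigma*B_t)] = exp(sigma^2 t / 2); so E[X_t] = x_0 * exp((mu - sigma^2/2) t) * exp(sigma^2 t / 2) = x_0 * exp(mu t) = exp(-6*t)/4.
Var(X_t) = E[X_t^2] - (E[X_t])^2 = x_0^2 * exp(2 mu t) * (exp(sigma^2 t) - 1) = (exp(36*t/25) - 1)*exp(-12*t)/16.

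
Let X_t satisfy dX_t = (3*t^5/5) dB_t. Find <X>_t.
<X>_t = 9*t^11/275

For an Itô process dX_t = a(t) dt + b(t) dB_t, the quadratic variation is <X>_t = int_0^t b(s)^2 ds (the drift term does not contribute). Here b(s) = 3*s^5/5, so
  b(s)^2 = 9*s^10/25.
Integrating from 0 to t:
  <X>_t = int_0^t (9*s^10/25) ds = 9*t^11/275.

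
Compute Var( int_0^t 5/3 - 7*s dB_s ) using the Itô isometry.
Var = t*(147*t^2 - 105*t + 25)/9

The Itô integral of a deterministic integrand f(s) has mean 0 because each increment f(s) * (B_{s+ds} - B_s) has mean 0. By the Itô isometry:
  Var( int_0^t f(s) dB_s ) = E[ (int_0^t f(s) dB_s)^2 ] = int_0^t f(s)^2 ds.
Here f(s) = 5/3 - 7*s, so f(s)^2 = (21*s - 5)^2/9. Integrate:
  int_0^t ((21*s - 5)^2/9) ds = t*(147*t^2 - 105*t + 25)/9.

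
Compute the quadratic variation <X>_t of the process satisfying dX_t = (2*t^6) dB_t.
<X>_t = 4*t^13/13

For an Itô process dX_t = a(t) dt + b(t) dB_t, the quadratic variation is <X>_t = int_0^t b(s)^2 ds (the drift term does not contribute). Here b(s) = 2*s^6, so
  b(s)^2 = 4*s^12.
Integrating from 0 to t:
  <X>_t = int_0^t (4*s^12) ds = 4*t^13/13.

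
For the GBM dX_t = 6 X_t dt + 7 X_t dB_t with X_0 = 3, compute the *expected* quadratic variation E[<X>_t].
E[<X>_t] = 441*exp(61*t)/61 - 441/61

<X>_t = int_0^t (7 * X_s)^2 ds. Taking expectation inside the integral: E[<X>_t] = 7^2 * int_0^t E[X_s^2] ds. For GBM, E[X_s^2] = x_0^2 * exp((2 mu + sigma^2) s). Integrating:
  E[<X>_t] = 7^2 * 3^2 * (exp((2*6 + 7^2) t) - 1) / (2*6 + 7^2)
           = 7^2 * 3^2 * (exp(61 t) - 1) / 61 = 441*exp(61*t)/61 - 441/61.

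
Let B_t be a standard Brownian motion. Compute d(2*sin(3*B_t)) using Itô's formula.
d(2*sin(3*B_t)) = (-9*sin(3*B_t)) dt + (6*cos(3*B_t)) dB_t

Itô's formula for f(B_t) gives d f(B_t) = f'(B_t) dB_t + (1/2) f''(B_t) dt. Compute derivatives of f(x) = 2*sin(3*x):
  f'(x)  = 6*cos(3*x)
  f''(x) = -18*sin(3*x)
Substitute x = B_t and multiply the f'' term by 1/2:
  drift     = (1/2) * (-18*sin(3*x)) evaluated at B_t = -9*sin(3*B_t)
  diffusion = (6*cos(3*x)) evaluated at B_t = 6*cos(3*B_t)
Therefore d(2*sin(3*B_t)) = (-9*sin(3*B_t)) dt + (6*cos(3*B_t)) dB_t.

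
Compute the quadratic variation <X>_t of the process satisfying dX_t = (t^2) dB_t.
<X>_t = t^5/5

For an Itô process dX_t = a(t) dt + b(t) dB_t, the quadratic variation is <X>_t = int_0^t b(s)^2 ds (the drift term does not contribute). Here b(s) = s^2, so
  b(s)^2 = s^4.
Integrating from 0 to t:
  <X>_t = int_0^t (s^4) ds = t^5/5.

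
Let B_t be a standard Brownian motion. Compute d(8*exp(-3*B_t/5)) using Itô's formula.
d(8*exp(-3*B_t/5)) = (36*exp(-3*B_t/5)/25) dt + (-24*exp(-3*B_t/5)/5) dB_t

Itô's formula for f(B_t) gives d f(B_t) = f'(B_t) dB_t + (1/2) f''(B_t) dt. Compute derivatives of f(x) = 8*exp(-3*x/5):
  f'(x)  = -24*exp(-3*x/5)/5
  f''(x) = 72*exp(-3*x/5)/25
Substitute x = B_t and multiply the f'' term by 1/2:
  drift     = (1/2) * (72*exp(-3*x/5)/25) evaluated at B_t = 36*exp(-3*B_t/5)/25
  diffusion = (-24*exp(-3*x/5)/5) evaluated at B_t = -24*exp(-3*B_t/5)/5
Therefore d(8*exp(-3*B_t/5)) = (36*exp(-3*B_t/5)/25) dt + (-24*exp(-3*B_t/5)/5) dB_t.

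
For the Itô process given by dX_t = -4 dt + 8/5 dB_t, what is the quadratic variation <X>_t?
<X>_t = 64*t/25

For an Itô process dX_t = a(t) dt + b(t) dB_t, the quadratic variation is <X>_t = int_0^t b(s)^2 ds (the drift term does not contribute). Here b(s) = 8/5, so
  b(s)^2 = 64/25.
Integrating from 0 to t:
  <X>_t = int_0^t (64/25) ds = 64*t/25.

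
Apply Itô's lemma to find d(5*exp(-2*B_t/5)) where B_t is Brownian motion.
d(5*exp(-2*B_t/5)) = (2*exp(-2*B_t/5)/5) dt + (-2*exp(-2*B_t/5)) dB_t

Itô's formula for f(B_t) gives d f(B_t) = f'(B_t) dB_t + (1/2) f''(B_t) dt. Compute derivatives of f(x) = 5*exp(-2*x/5):
  f'(x)  = -2*exp(-2*x/5)
  f''(x) = 4*exp(-2*x/5)/5
Substitute x = B_t and multiply the f'' term by 1/2:
  drift     = (1/2) * (4*exp(-2*x/5)/5) evaluated at B_t = 2*exp(-2*B_t/5)/5
  diffusion = (-2*exp(-2*x/5)) evaluated at B_t = -2*exp(-2*B_t/5)
Therefore d(5*exp(-2*B_t/5)) = (2*exp(-2*B_t/5)/5) dt + (-2*exp(-2*B_t/5)) dB_t.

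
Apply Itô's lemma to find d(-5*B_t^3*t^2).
d(-5*B_t^3*t^2) = (5*B_t*t*(-2*B_t^2 - 3*t)) dt + (-15*B_t^2*t^2) dB_t

Itô's formula for f(t, x): d f(t, B_t) = (f_t + (1/2) f_xx) dt + f_x dB_t. Compute partials of f(t, x) = -5*t^2*x^3:
  f_t(t,x)  = -10*t*x^3
  f_x(t,x)  = -15*t^2*x^2
  f_xx(t,x) = -30*t^2*x
Assemble drift = f_t + (1/2) f_xx = 5*t*x*(-3*t - 2*x^2) and diffusion = f_x = -15*t^2*x^2. Substituting x = B_t:
  d(-5*B_t^3*t^2) = (5*B_t*t*(-2*B_t^2 - 3*t)) dt + (-15*B_t^2*t^2) dB_t.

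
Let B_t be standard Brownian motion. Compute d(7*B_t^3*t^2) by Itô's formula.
d(7*B_t^3*t^2) = (7*B_t*t*(2*B_t^2 + 3*t)) dt + (21*B_t^2*t^2) dB_t

Itô's formula for f(t, x): d f(t, B_t) = (f_t + (1/2) f_xx) dt + f_x dB_t. Compute partials of f(t, x) = 7*t^2*x^3:
  f_t(t,x)  = 14*t*x^3
  f_x(t,x)  = 21*t^2*x^2
  f_xx(t,x) = 42*t^2*x
Assemble drift = f_t + (1/2) f_xx = 7*t*x*(3*t + 2*x^2) and diffusion = f_x = 21*t^2*x^2. Substituting x = B_t:
  d(7*B_t^3*t^2) = (7*B_t*t*(2*B_t^2 + 3*t)) dt + (21*B_t^2*t^2) dB_t.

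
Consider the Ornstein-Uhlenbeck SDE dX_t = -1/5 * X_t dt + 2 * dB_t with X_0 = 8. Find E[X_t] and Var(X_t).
E[X_t] = 8*exp(-t/5); Var(X_t) = 10 - 10*exp(-2*t/5)

The OU SDE dX = -theta X dt + sigma dB admits the integrating factor exp(theta t): d(exp(theta t) X_t) = sigma exp(theta t) dB_t. Integrating from 0 to t:
  X_t = x_0 * exp(-theta t) + sigma * int_0^t exp(-theta (t-s)) dB_s.
The Itô integral has mean 0 and (by the Itô isometry) variance sigma^2 * int_0^t exp(-2 theta (t - s)) ds = sigma^2 * (1 - exp(-2 theta t)) / (2 theta).
With theta = 1/5, sigma = 2, x_0 = 8:
  E[X_t] = 8 * exp(-1/5 t) = 8*exp(-t/5)
  Var(X_t) = (2)^2 * (1 - exp(-2*1/5 t)) / (2 * 1/5) = 10 - 10*exp(-2*t/5).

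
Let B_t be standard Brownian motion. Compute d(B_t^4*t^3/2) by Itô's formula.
d(B_t^4*t^3/2) = (3*B_t^2*t^2*(B_t^2 + 2*t)/2) dt + (2*B_t^3*t^3) dB_t

Itô's formula for f(t, x): d f(t, B_t) = (f_t + (1/2) f_xx) dt + f_x dB_t. Compute partials of f(t, x) = t^3*x^4/2:
  f_t(t,x)  = 3*t^2*x^4/2
  f_x(t,x)  = 2*t^3*x^3
  f_xx(t,x) = 6*t^3*x^2
Assemble drift = f_t + (1/2) f_xx = 3*t^2*x^2*(2*t + x^2)/2 and diffusion = f_x = 2*t^3*x^3. Substituting x = B_t:
  d(B_t^4*t^3/2) = (3*B_t^2*t^2*(B_t^2 + 2*t)/2) dt + (2*B_t^3*t^3) dB_t.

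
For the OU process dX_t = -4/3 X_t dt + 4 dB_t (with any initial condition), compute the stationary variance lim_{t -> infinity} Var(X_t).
lim Var(X_t) = 6

The OU SDE dX = -theta X dt + sigma dB admits the integrating factor exp(theta t): d(exp(theta t) X_t) = sigma exp(theta t) dB_t. Integrating from 0 to t gives X_t = x_0 * exp(-theta t) + sigma * int_0^t exp(-theta (t-s)) dB_s for any initial x_0. The Itô integral has variance (by the Itô isometry) sigma^2 * int_0^t exp(-2 theta (t - s)) ds = sigma^2 * (1 - exp(-2 theta t)) / (2 theta), independent of x_0.
With theta = 4/3, sigma = 4:
  Var(X_t) = (4)^2 * (1 - exp(-2*4/3 t)) / (2 * 4/3) = 6 - 6*exp(-8*t/3).
As t -> infinity, exp(-2*4/3 t) -> 0, so the stationary variance is sigma^2 / (2 theta) = 6.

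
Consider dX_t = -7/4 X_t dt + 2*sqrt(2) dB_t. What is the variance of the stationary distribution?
lim Var(X_t) = 16/7

The OU SDE dX = -theta X dt + sigma dB admits the integrating factor exp(theta t): d(exp(theta t) X_t) = sigma exp(theta t) dB_t. Integrating from 0 to t gives X_t = x_0 * exp(-theta t) + sigma * int_0^t exp(-theta (t-s)) dB_s for any initial x_0. The Itô integral has variance (by the Itô isometry) sigma^2 * int_0^t exp(-2 theta (t - s)) ds = sigma^2 * (1 - exp(-2 theta t)) / (2 theta), independent of x_0.
With theta = 7/4, sigma = 2*sqrt(2):
  Var(X_t) = (2*sqrt(2))^2 * (1 - exp(-2*7/4 t)) / (2 * 7/4) = 16/7 - 16*exp(-7*t/2)/7.
As t -> infinity, exp(-2*7/4 t) -> 0, so the stationary variance is sigma^2 / (2 theta) = 16/7.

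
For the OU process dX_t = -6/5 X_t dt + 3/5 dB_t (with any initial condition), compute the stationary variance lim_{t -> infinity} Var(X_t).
lim Var(X_t) = 3/20

The OU SDE dX = -theta X dt + sigma dB admits the integrating factor exp(theta t): d(exp(theta t) X_t) = sigma exp(theta t) dB_t. Integrating from 0 to t gives X_t = x_0 * exp(-theta t) + sigma * int_0^t exp(-theta (t-s)) dB_s for any initial x_0. The Itô integral has variance (by the Itô isometry) sigma^2 * int_0^t exp(-2 theta (t - s)) ds = sigma^2 * (1 - exp(-2 theta t)) / (2 theta), independent of x_0.
With theta = 6/5, sigma = 3/5:
  Var(X_t) = (3/5)^2 * (1 - exp(-2*6/5 t)) / (2 * 6/5) = 3/20 - 3*exp(-12*t/5)/20.
As t -> infinity, exp(-2*6/5 t) -> 0, so the stationary variance is sigma^2 / (2 theta) = 3/20.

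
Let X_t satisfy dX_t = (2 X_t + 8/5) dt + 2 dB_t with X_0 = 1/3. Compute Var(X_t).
Var(X_t) = exp(4*t) - 1

The variance V(t) = Var(X_t) satisfies V'(t) = 2 a V(t) + c^2 with V(0) = 0 (drift coefficient is linear in X, diffusion is constant). With a = 2, c = 2, the solution is
  V(t) = (c^2 / (2 a)) * (exp(2 a t) - 1)
       = (2^2 / (2*2)) * (exp(4 t) - 1)
       = exp(4*t) - 1.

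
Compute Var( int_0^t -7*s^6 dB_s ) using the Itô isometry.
Var = 49*t^13/13

The Itô integral of a deterministic integrand f(s) has mean 0 because each increment f(s) * (B_{s+ds} - B_s) has mean 0. By the Itô isometry:
  Var( int_0^t f(s) dB_s ) = E[ (int_0^t f(s) dB_s)^2 ] = int_0^t f(s)^2 ds.
Here f(s) = -7*s^6, so f(s)^2 = 49*s^12. Integrate:
  int_0^t (49*s^12) ds = 49*t^13/13.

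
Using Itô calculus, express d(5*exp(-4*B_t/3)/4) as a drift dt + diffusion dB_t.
d(5*exp(-4*B_t/3)/4) = (10*exp(-4*B_t/3)/9) dt + (-5*exp(-4*B_t/3)/3) dB_t

Itô's formula for f(B_t) gives d f(B_t) = f'(B_t) dB_t + (1/2) f''(B_t) dt. Compute derivatives of f(x) = 5*exp(-4*x/3)/4:
  f'(x)  = -5*exp(-4*x/3)/3
  f''(x) = 20*exp(-4*x/3)/9
Substitute x = B_t and multiply the f'' term by 1/2:
  drift     = (1/2) * (20*exp(-4*x/3)/9) evaluated at B_t = 10*exp(-4*B_t/3)/9
  diffusion = (-5*exp(-4*x/3)/3) evaluated at B_t = -5*exp(-4*B_t/3)/3
Therefore d(5*exp(-4*B_t/3)/4) = (10*exp(-4*B_t/3)/9) dt + (-5*exp(-4*B_t/3)/3) dB_t.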